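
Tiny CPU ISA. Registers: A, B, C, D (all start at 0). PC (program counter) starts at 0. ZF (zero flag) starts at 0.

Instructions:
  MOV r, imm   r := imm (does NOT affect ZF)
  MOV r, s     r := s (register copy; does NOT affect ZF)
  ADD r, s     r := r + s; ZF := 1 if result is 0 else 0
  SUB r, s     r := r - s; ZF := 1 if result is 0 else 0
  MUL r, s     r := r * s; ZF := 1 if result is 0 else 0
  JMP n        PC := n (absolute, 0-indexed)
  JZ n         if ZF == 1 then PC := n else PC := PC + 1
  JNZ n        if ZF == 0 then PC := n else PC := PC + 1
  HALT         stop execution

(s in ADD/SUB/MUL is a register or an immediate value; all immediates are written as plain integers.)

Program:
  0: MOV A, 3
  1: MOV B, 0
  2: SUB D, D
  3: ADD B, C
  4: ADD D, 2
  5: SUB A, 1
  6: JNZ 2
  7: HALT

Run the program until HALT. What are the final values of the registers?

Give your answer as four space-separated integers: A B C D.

Answer: 0 0 0 2

Derivation:
Step 1: PC=0 exec 'MOV A, 3'. After: A=3 B=0 C=0 D=0 ZF=0 PC=1
Step 2: PC=1 exec 'MOV B, 0'. After: A=3 B=0 C=0 D=0 ZF=0 PC=2
Step 3: PC=2 exec 'SUB D, D'. After: A=3 B=0 C=0 D=0 ZF=1 PC=3
Step 4: PC=3 exec 'ADD B, C'. After: A=3 B=0 C=0 D=0 ZF=1 PC=4
Step 5: PC=4 exec 'ADD D, 2'. After: A=3 B=0 C=0 D=2 ZF=0 PC=5
Step 6: PC=5 exec 'SUB A, 1'. After: A=2 B=0 C=0 D=2 ZF=0 PC=6
Step 7: PC=6 exec 'JNZ 2'. After: A=2 B=0 C=0 D=2 ZF=0 PC=2
Step 8: PC=2 exec 'SUB D, D'. After: A=2 B=0 C=0 D=0 ZF=1 PC=3
Step 9: PC=3 exec 'ADD B, C'. After: A=2 B=0 C=0 D=0 ZF=1 PC=4
Step 10: PC=4 exec 'ADD D, 2'. After: A=2 B=0 C=0 D=2 ZF=0 PC=5
Step 11: PC=5 exec 'SUB A, 1'. After: A=1 B=0 C=0 D=2 ZF=0 PC=6
Step 12: PC=6 exec 'JNZ 2'. After: A=1 B=0 C=0 D=2 ZF=0 PC=2
Step 13: PC=2 exec 'SUB D, D'. After: A=1 B=0 C=0 D=0 ZF=1 PC=3
Step 14: PC=3 exec 'ADD B, C'. After: A=1 B=0 C=0 D=0 ZF=1 PC=4
Step 15: PC=4 exec 'ADD D, 2'. After: A=1 B=0 C=0 D=2 ZF=0 PC=5
Step 16: PC=5 exec 'SUB A, 1'. After: A=0 B=0 C=0 D=2 ZF=1 PC=6
Step 17: PC=6 exec 'JNZ 2'. After: A=0 B=0 C=0 D=2 ZF=1 PC=7
Step 18: PC=7 exec 'HALT'. After: A=0 B=0 C=0 D=2 ZF=1 PC=7 HALTED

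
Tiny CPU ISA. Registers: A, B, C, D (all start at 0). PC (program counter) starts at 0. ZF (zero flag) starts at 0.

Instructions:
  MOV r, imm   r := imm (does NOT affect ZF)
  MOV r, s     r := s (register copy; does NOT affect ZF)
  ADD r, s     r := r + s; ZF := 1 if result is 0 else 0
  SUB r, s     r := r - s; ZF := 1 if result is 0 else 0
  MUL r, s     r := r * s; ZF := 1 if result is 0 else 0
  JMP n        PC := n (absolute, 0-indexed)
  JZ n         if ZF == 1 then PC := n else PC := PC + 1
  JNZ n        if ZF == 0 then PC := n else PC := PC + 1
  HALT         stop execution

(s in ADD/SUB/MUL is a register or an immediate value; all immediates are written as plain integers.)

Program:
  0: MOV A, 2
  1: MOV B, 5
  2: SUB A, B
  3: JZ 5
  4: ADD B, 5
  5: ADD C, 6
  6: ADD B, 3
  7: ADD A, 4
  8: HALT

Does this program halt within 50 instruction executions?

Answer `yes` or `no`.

Step 1: PC=0 exec 'MOV A, 2'. After: A=2 B=0 C=0 D=0 ZF=0 PC=1
Step 2: PC=1 exec 'MOV B, 5'. After: A=2 B=5 C=0 D=0 ZF=0 PC=2
Step 3: PC=2 exec 'SUB A, B'. After: A=-3 B=5 C=0 D=0 ZF=0 PC=3
Step 4: PC=3 exec 'JZ 5'. After: A=-3 B=5 C=0 D=0 ZF=0 PC=4
Step 5: PC=4 exec 'ADD B, 5'. After: A=-3 B=10 C=0 D=0 ZF=0 PC=5
Step 6: PC=5 exec 'ADD C, 6'. After: A=-3 B=10 C=6 D=0 ZF=0 PC=6
Step 7: PC=6 exec 'ADD B, 3'. After: A=-3 B=13 C=6 D=0 ZF=0 PC=7
Step 8: PC=7 exec 'ADD A, 4'. After: A=1 B=13 C=6 D=0 ZF=0 PC=8
Step 9: PC=8 exec 'HALT'. After: A=1 B=13 C=6 D=0 ZF=0 PC=8 HALTED

Answer: yes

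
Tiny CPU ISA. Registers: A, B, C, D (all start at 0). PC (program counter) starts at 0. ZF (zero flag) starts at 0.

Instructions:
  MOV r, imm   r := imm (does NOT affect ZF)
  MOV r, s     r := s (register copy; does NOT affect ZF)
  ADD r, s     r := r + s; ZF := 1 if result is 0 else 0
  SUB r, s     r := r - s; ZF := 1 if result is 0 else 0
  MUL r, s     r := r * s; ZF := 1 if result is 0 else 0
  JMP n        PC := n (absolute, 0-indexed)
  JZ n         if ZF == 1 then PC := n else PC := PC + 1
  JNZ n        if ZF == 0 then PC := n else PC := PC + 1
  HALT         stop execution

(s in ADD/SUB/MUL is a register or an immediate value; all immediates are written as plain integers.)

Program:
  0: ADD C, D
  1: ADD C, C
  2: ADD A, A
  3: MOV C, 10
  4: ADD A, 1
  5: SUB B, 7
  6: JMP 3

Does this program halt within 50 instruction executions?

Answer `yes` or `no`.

Answer: no

Derivation:
Step 1: PC=0 exec 'ADD C, D'. After: A=0 B=0 C=0 D=0 ZF=1 PC=1
Step 2: PC=1 exec 'ADD C, C'. After: A=0 B=0 C=0 D=0 ZF=1 PC=2
Step 3: PC=2 exec 'ADD A, A'. After: A=0 B=0 C=0 D=0 ZF=1 PC=3
Step 4: PC=3 exec 'MOV C, 10'. After: A=0 B=0 C=10 D=0 ZF=1 PC=4
Step 5: PC=4 exec 'ADD A, 1'. After: A=1 B=0 C=10 D=0 ZF=0 PC=5
Step 6: PC=5 exec 'SUB B, 7'. After: A=1 B=-7 C=10 D=0 ZF=0 PC=6
Step 7: PC=6 exec 'JMP 3'. After: A=1 B=-7 C=10 D=0 ZF=0 PC=3
Step 8: PC=3 exec 'MOV C, 10'. After: A=1 B=-7 C=10 D=0 ZF=0 PC=4
Step 9: PC=4 exec 'ADD A, 1'. After: A=2 B=-7 C=10 D=0 ZF=0 PC=5
Step 10: PC=5 exec 'SUB B, 7'. After: A=2 B=-14 C=10 D=0 ZF=0 PC=6
Step 11: PC=6 exec 'JMP 3'. After: A=2 B=-14 C=10 D=0 ZF=0 PC=3
Step 12: PC=3 exec 'MOV C, 10'. After: A=2 B=-14 C=10 D=0 ZF=0 PC=4
Step 13: PC=4 exec 'ADD A, 1'. After: A=3 B=-14 C=10 D=0 ZF=0 PC=5
Step 14: PC=5 exec 'SUB B, 7'. After: A=3 B=-21 C=10 D=0 ZF=0 PC=6
Step 15: PC=6 exec 'JMP 3'. After: A=3 B=-21 C=10 D=0 ZF=0 PC=3
After 50 steps: not halted. PC revisits the same instructions with no path to HALT; will never halt.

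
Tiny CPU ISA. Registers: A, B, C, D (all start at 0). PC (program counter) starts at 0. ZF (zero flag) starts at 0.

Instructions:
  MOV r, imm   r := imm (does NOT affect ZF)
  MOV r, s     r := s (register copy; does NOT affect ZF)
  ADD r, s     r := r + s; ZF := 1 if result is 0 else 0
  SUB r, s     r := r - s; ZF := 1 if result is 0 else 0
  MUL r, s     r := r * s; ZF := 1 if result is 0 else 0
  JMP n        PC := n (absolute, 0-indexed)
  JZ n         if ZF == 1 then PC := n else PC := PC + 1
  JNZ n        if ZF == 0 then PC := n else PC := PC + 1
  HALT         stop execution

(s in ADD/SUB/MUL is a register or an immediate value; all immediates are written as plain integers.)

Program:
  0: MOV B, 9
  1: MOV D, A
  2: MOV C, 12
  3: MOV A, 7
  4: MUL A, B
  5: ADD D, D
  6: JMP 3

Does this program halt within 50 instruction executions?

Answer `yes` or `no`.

Answer: no

Derivation:
Step 1: PC=0 exec 'MOV B, 9'. After: A=0 B=9 C=0 D=0 ZF=0 PC=1
Step 2: PC=1 exec 'MOV D, A'. After: A=0 B=9 C=0 D=0 ZF=0 PC=2
Step 3: PC=2 exec 'MOV C, 12'. After: A=0 B=9 C=12 D=0 ZF=0 PC=3
Step 4: PC=3 exec 'MOV A, 7'. After: A=7 B=9 C=12 D=0 ZF=0 PC=4
Step 5: PC=4 exec 'MUL A, B'. After: A=63 B=9 C=12 D=0 ZF=0 PC=5
Step 6: PC=5 exec 'ADD D, D'. After: A=63 B=9 C=12 D=0 ZF=1 PC=6
Step 7: PC=6 exec 'JMP 3'. After: A=63 B=9 C=12 D=0 ZF=1 PC=3
Step 8: PC=3 exec 'MOV A, 7'. After: A=7 B=9 C=12 D=0 ZF=1 PC=4
Step 9: PC=4 exec 'MUL A, B'. After: A=63 B=9 C=12 D=0 ZF=0 PC=5
State after step 9 equals state after step 5: the program is in a cycle of length 4 and will never halt.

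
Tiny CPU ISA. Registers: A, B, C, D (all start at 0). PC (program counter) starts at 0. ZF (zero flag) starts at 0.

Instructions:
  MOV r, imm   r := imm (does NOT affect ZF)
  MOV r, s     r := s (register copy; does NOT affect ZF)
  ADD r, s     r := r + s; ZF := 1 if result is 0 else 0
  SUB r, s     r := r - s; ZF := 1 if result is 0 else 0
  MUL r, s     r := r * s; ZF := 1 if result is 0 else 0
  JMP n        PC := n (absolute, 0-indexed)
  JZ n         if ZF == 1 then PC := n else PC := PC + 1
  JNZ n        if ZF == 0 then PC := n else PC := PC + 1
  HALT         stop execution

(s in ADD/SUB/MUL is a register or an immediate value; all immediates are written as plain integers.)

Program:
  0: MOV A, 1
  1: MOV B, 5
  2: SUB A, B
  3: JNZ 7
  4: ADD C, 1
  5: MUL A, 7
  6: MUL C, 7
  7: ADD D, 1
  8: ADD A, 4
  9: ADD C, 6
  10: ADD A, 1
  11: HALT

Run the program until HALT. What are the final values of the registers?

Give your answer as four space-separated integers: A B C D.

Answer: 1 5 6 1

Derivation:
Step 1: PC=0 exec 'MOV A, 1'. After: A=1 B=0 C=0 D=0 ZF=0 PC=1
Step 2: PC=1 exec 'MOV B, 5'. After: A=1 B=5 C=0 D=0 ZF=0 PC=2
Step 3: PC=2 exec 'SUB A, B'. After: A=-4 B=5 C=0 D=0 ZF=0 PC=3
Step 4: PC=3 exec 'JNZ 7'. After: A=-4 B=5 C=0 D=0 ZF=0 PC=7
Step 5: PC=7 exec 'ADD D, 1'. After: A=-4 B=5 C=0 D=1 ZF=0 PC=8
Step 6: PC=8 exec 'ADD A, 4'. After: A=0 B=5 C=0 D=1 ZF=1 PC=9
Step 7: PC=9 exec 'ADD C, 6'. After: A=0 B=5 C=6 D=1 ZF=0 PC=10
Step 8: PC=10 exec 'ADD A, 1'. After: A=1 B=5 C=6 D=1 ZF=0 PC=11
Step 9: PC=11 exec 'HALT'. After: A=1 B=5 C=6 D=1 ZF=0 PC=11 HALTED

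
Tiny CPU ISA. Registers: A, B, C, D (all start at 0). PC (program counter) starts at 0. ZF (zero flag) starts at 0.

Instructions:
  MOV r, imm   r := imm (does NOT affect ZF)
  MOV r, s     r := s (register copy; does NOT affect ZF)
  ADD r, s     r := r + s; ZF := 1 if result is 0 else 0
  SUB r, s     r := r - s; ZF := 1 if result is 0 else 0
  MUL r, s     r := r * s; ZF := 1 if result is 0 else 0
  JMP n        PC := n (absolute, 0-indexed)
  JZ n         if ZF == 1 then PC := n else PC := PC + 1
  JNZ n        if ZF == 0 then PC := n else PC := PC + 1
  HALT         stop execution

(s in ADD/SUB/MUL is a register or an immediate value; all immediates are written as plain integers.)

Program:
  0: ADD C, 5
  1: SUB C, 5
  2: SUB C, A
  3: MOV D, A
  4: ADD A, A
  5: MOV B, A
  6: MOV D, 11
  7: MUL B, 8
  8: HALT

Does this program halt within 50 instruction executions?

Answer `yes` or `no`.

Answer: yes

Derivation:
Step 1: PC=0 exec 'ADD C, 5'. After: A=0 B=0 C=5 D=0 ZF=0 PC=1
Step 2: PC=1 exec 'SUB C, 5'. After: A=0 B=0 C=0 D=0 ZF=1 PC=2
Step 3: PC=2 exec 'SUB C, A'. After: A=0 B=0 C=0 D=0 ZF=1 PC=3
Step 4: PC=3 exec 'MOV D, A'. After: A=0 B=0 C=0 D=0 ZF=1 PC=4
Step 5: PC=4 exec 'ADD A, A'. After: A=0 B=0 C=0 D=0 ZF=1 PC=5
Step 6: PC=5 exec 'MOV B, A'. After: A=0 B=0 C=0 D=0 ZF=1 PC=6
Step 7: PC=6 exec 'MOV D, 11'. After: A=0 B=0 C=0 D=11 ZF=1 PC=7
Step 8: PC=7 exec 'MUL B, 8'. After: A=0 B=0 C=0 D=11 ZF=1 PC=8
Step 9: PC=8 exec 'HALT'. After: A=0 B=0 C=0 D=11 ZF=1 PC=8 HALTED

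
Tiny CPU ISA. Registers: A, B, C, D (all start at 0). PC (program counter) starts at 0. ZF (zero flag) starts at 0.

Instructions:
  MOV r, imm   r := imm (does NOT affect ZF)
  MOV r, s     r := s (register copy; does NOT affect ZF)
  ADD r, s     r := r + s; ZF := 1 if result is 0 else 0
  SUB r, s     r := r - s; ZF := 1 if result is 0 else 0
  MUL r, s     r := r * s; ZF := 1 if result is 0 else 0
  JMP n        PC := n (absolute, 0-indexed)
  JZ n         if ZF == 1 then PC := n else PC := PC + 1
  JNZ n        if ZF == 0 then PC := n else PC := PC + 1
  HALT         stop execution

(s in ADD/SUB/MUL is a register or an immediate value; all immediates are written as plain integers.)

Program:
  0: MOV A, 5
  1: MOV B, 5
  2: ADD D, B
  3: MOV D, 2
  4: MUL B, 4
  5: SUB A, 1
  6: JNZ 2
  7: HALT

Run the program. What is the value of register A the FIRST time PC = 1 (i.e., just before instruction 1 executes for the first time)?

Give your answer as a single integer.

Step 1: PC=0 exec 'MOV A, 5'. After: A=5 B=0 C=0 D=0 ZF=0 PC=1
First time PC=1: A=5

5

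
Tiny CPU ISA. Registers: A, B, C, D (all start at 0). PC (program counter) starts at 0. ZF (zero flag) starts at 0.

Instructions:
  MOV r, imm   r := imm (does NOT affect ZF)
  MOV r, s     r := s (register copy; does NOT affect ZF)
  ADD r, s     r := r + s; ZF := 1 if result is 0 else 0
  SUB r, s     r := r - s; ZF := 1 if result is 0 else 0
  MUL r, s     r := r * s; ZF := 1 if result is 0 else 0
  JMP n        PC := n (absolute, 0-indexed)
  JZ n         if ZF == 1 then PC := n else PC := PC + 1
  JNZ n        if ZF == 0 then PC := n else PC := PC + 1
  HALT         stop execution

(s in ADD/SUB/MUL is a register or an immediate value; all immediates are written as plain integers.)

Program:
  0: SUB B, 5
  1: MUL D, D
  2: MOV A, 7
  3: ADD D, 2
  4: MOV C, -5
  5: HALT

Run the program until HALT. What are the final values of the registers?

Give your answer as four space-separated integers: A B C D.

Answer: 7 -5 -5 2

Derivation:
Step 1: PC=0 exec 'SUB B, 5'. After: A=0 B=-5 C=0 D=0 ZF=0 PC=1
Step 2: PC=1 exec 'MUL D, D'. After: A=0 B=-5 C=0 D=0 ZF=1 PC=2
Step 3: PC=2 exec 'MOV A, 7'. After: A=7 B=-5 C=0 D=0 ZF=1 PC=3
Step 4: PC=3 exec 'ADD D, 2'. After: A=7 B=-5 C=0 D=2 ZF=0 PC=4
Step 5: PC=4 exec 'MOV C, -5'. After: A=7 B=-5 C=-5 D=2 ZF=0 PC=5
Step 6: PC=5 exec 'HALT'. After: A=7 B=-5 C=-5 D=2 ZF=0 PC=5 HALTED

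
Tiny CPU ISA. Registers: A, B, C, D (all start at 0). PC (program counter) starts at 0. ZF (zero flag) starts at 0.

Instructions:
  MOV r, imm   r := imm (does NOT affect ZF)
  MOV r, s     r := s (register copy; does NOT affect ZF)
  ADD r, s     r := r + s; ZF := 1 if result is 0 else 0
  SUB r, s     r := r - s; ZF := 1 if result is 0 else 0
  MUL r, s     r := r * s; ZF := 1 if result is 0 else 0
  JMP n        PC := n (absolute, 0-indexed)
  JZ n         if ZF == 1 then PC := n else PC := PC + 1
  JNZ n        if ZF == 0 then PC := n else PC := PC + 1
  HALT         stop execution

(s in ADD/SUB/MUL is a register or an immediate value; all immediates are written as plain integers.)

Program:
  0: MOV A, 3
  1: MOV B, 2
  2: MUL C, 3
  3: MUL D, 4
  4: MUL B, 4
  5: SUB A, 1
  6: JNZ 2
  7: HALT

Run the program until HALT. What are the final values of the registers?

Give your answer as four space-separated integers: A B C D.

Step 1: PC=0 exec 'MOV A, 3'. After: A=3 B=0 C=0 D=0 ZF=0 PC=1
Step 2: PC=1 exec 'MOV B, 2'. After: A=3 B=2 C=0 D=0 ZF=0 PC=2
Step 3: PC=2 exec 'MUL C, 3'. After: A=3 B=2 C=0 D=0 ZF=1 PC=3
Step 4: PC=3 exec 'MUL D, 4'. After: A=3 B=2 C=0 D=0 ZF=1 PC=4
Step 5: PC=4 exec 'MUL B, 4'. After: A=3 B=8 C=0 D=0 ZF=0 PC=5
Step 6: PC=5 exec 'SUB A, 1'. After: A=2 B=8 C=0 D=0 ZF=0 PC=6
Step 7: PC=6 exec 'JNZ 2'. After: A=2 B=8 C=0 D=0 ZF=0 PC=2
Step 8: PC=2 exec 'MUL C, 3'. After: A=2 B=8 C=0 D=0 ZF=1 PC=3
Step 9: PC=3 exec 'MUL D, 4'. After: A=2 B=8 C=0 D=0 ZF=1 PC=4
Step 10: PC=4 exec 'MUL B, 4'. After: A=2 B=32 C=0 D=0 ZF=0 PC=5
Step 11: PC=5 exec 'SUB A, 1'. After: A=1 B=32 C=0 D=0 ZF=0 PC=6
Step 12: PC=6 exec 'JNZ 2'. After: A=1 B=32 C=0 D=0 ZF=0 PC=2
Step 13: PC=2 exec 'MUL C, 3'. After: A=1 B=32 C=0 D=0 ZF=1 PC=3
Step 14: PC=3 exec 'MUL D, 4'. After: A=1 B=32 C=0 D=0 ZF=1 PC=4
Step 15: PC=4 exec 'MUL B, 4'. After: A=1 B=128 C=0 D=0 ZF=0 PC=5
Step 16: PC=5 exec 'SUB A, 1'. After: A=0 B=128 C=0 D=0 ZF=1 PC=6
Step 17: PC=6 exec 'JNZ 2'. After: A=0 B=128 C=0 D=0 ZF=1 PC=7
Step 18: PC=7 exec 'HALT'. After: A=0 B=128 C=0 D=0 ZF=1 PC=7 HALTED

Answer: 0 128 0 0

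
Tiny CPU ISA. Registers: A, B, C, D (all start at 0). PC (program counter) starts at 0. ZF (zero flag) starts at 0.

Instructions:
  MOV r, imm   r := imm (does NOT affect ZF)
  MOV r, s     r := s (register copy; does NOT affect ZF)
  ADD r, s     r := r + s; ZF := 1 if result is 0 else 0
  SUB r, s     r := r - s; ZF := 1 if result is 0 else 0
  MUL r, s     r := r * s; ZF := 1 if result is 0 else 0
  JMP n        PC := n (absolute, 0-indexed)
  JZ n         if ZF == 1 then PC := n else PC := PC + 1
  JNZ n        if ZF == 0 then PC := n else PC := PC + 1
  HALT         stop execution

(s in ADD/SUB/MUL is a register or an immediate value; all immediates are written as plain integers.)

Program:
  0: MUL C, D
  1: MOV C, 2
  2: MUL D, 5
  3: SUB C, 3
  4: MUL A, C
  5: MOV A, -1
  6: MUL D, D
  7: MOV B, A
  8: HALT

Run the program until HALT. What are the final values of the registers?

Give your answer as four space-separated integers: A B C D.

Answer: -1 -1 -1 0

Derivation:
Step 1: PC=0 exec 'MUL C, D'. After: A=0 B=0 C=0 D=0 ZF=1 PC=1
Step 2: PC=1 exec 'MOV C, 2'. After: A=0 B=0 C=2 D=0 ZF=1 PC=2
Step 3: PC=2 exec 'MUL D, 5'. After: A=0 B=0 C=2 D=0 ZF=1 PC=3
Step 4: PC=3 exec 'SUB C, 3'. After: A=0 B=0 C=-1 D=0 ZF=0 PC=4
Step 5: PC=4 exec 'MUL A, C'. After: A=0 B=0 C=-1 D=0 ZF=1 PC=5
Step 6: PC=5 exec 'MOV A, -1'. After: A=-1 B=0 C=-1 D=0 ZF=1 PC=6
Step 7: PC=6 exec 'MUL D, D'. After: A=-1 B=0 C=-1 D=0 ZF=1 PC=7
Step 8: PC=7 exec 'MOV B, A'. After: A=-1 B=-1 C=-1 D=0 ZF=1 PC=8
Step 9: PC=8 exec 'HALT'. After: A=-1 B=-1 C=-1 D=0 ZF=1 PC=8 HALTED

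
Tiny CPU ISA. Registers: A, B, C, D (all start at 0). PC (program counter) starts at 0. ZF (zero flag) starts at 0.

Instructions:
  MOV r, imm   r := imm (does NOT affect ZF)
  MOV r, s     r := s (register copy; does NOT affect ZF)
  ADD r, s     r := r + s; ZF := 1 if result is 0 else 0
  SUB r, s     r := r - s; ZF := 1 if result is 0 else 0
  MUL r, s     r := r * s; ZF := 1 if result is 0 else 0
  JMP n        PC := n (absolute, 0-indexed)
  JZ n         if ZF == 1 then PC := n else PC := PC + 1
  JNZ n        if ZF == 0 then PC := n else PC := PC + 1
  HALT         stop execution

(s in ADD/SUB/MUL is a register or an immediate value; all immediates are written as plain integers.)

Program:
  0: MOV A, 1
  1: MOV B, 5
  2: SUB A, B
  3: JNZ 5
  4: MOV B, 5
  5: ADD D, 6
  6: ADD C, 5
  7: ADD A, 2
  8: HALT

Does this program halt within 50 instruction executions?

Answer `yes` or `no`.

Step 1: PC=0 exec 'MOV A, 1'. After: A=1 B=0 C=0 D=0 ZF=0 PC=1
Step 2: PC=1 exec 'MOV B, 5'. After: A=1 B=5 C=0 D=0 ZF=0 PC=2
Step 3: PC=2 exec 'SUB A, B'. After: A=-4 B=5 C=0 D=0 ZF=0 PC=3
Step 4: PC=3 exec 'JNZ 5'. After: A=-4 B=5 C=0 D=0 ZF=0 PC=5
Step 5: PC=5 exec 'ADD D, 6'. After: A=-4 B=5 C=0 D=6 ZF=0 PC=6
Step 6: PC=6 exec 'ADD C, 5'. After: A=-4 B=5 C=5 D=6 ZF=0 PC=7
Step 7: PC=7 exec 'ADD A, 2'. After: A=-2 B=5 C=5 D=6 ZF=0 PC=8
Step 8: PC=8 exec 'HALT'. After: A=-2 B=5 C=5 D=6 ZF=0 PC=8 HALTED

Answer: yes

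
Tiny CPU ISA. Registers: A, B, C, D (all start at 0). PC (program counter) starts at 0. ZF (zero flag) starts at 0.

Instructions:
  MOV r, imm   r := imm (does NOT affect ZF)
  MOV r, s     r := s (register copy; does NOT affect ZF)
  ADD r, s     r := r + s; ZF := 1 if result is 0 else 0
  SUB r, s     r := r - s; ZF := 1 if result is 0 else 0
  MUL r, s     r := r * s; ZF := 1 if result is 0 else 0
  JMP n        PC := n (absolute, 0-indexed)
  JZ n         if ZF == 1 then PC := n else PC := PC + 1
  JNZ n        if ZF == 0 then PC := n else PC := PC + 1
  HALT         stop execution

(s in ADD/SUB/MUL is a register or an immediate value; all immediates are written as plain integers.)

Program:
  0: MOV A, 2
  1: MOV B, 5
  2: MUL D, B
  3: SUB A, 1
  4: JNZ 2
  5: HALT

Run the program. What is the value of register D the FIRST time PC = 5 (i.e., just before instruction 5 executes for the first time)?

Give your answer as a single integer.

Step 1: PC=0 exec 'MOV A, 2'. After: A=2 B=0 C=0 D=0 ZF=0 PC=1
Step 2: PC=1 exec 'MOV B, 5'. After: A=2 B=5 C=0 D=0 ZF=0 PC=2
Step 3: PC=2 exec 'MUL D, B'. After: A=2 B=5 C=0 D=0 ZF=1 PC=3
Step 4: PC=3 exec 'SUB A, 1'. After: A=1 B=5 C=0 D=0 ZF=0 PC=4
Step 5: PC=4 exec 'JNZ 2'. After: A=1 B=5 C=0 D=0 ZF=0 PC=2
Step 6: PC=2 exec 'MUL D, B'. After: A=1 B=5 C=0 D=0 ZF=1 PC=3
Step 7: PC=3 exec 'SUB A, 1'. After: A=0 B=5 C=0 D=0 ZF=1 PC=4
Step 8: PC=4 exec 'JNZ 2'. After: A=0 B=5 C=0 D=0 ZF=1 PC=5
First time PC=5: D=0

0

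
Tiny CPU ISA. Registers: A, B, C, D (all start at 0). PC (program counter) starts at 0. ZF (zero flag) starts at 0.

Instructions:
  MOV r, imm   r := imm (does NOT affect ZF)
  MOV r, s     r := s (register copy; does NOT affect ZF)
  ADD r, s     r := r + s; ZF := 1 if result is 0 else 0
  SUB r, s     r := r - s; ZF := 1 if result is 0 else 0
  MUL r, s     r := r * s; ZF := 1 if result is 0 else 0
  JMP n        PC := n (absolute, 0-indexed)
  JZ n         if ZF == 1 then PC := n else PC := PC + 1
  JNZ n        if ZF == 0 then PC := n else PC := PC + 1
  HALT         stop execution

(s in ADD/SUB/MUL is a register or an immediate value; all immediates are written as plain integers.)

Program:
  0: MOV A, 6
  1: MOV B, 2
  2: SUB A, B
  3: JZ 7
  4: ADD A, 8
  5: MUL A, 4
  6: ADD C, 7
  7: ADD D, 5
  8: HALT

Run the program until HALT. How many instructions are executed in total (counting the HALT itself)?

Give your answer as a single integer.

Step 1: PC=0 exec 'MOV A, 6'. After: A=6 B=0 C=0 D=0 ZF=0 PC=1
Step 2: PC=1 exec 'MOV B, 2'. After: A=6 B=2 C=0 D=0 ZF=0 PC=2
Step 3: PC=2 exec 'SUB A, B'. After: A=4 B=2 C=0 D=0 ZF=0 PC=3
Step 4: PC=3 exec 'JZ 7'. After: A=4 B=2 C=0 D=0 ZF=0 PC=4
Step 5: PC=4 exec 'ADD A, 8'. After: A=12 B=2 C=0 D=0 ZF=0 PC=5
Step 6: PC=5 exec 'MUL A, 4'. After: A=48 B=2 C=0 D=0 ZF=0 PC=6
Step 7: PC=6 exec 'ADD C, 7'. After: A=48 B=2 C=7 D=0 ZF=0 PC=7
Step 8: PC=7 exec 'ADD D, 5'. After: A=48 B=2 C=7 D=5 ZF=0 PC=8
Step 9: PC=8 exec 'HALT'. After: A=48 B=2 C=7 D=5 ZF=0 PC=8 HALTED
Total instructions executed: 9

Answer: 9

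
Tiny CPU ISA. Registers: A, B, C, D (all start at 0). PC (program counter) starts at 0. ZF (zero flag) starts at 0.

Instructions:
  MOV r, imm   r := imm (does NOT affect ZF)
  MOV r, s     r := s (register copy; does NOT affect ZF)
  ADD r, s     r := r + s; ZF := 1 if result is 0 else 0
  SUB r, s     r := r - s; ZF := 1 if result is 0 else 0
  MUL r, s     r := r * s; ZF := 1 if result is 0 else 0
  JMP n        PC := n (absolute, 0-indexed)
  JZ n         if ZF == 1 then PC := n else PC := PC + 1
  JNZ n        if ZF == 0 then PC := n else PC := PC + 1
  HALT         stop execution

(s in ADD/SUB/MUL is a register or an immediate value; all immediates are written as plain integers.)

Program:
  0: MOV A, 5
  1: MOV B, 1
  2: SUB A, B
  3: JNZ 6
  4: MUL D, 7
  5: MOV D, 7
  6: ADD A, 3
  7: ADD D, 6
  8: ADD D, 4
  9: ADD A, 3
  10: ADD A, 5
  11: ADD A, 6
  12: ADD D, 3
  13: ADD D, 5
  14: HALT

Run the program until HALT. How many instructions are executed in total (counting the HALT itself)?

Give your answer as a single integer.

Answer: 13

Derivation:
Step 1: PC=0 exec 'MOV A, 5'. After: A=5 B=0 C=0 D=0 ZF=0 PC=1
Step 2: PC=1 exec 'MOV B, 1'. After: A=5 B=1 C=0 D=0 ZF=0 PC=2
Step 3: PC=2 exec 'SUB A, B'. After: A=4 B=1 C=0 D=0 ZF=0 PC=3
Step 4: PC=3 exec 'JNZ 6'. After: A=4 B=1 C=0 D=0 ZF=0 PC=6
Step 5: PC=6 exec 'ADD A, 3'. After: A=7 B=1 C=0 D=0 ZF=0 PC=7
Step 6: PC=7 exec 'ADD D, 6'. After: A=7 B=1 C=0 D=6 ZF=0 PC=8
Step 7: PC=8 exec 'ADD D, 4'. After: A=7 B=1 C=0 D=10 ZF=0 PC=9
Step 8: PC=9 exec 'ADD A, 3'. After: A=10 B=1 C=0 D=10 ZF=0 PC=10
Step 9: PC=10 exec 'ADD A, 5'. After: A=15 B=1 C=0 D=10 ZF=0 PC=11
Step 10: PC=11 exec 'ADD A, 6'. After: A=21 B=1 C=0 D=10 ZF=0 PC=12
Step 11: PC=12 exec 'ADD D, 3'. After: A=21 B=1 C=0 D=13 ZF=0 PC=13
Step 12: PC=13 exec 'ADD D, 5'. After: A=21 B=1 C=0 D=18 ZF=0 PC=14
Step 13: PC=14 exec 'HALT'. After: A=21 B=1 C=0 D=18 ZF=0 PC=14 HALTED
Total instructions executed: 13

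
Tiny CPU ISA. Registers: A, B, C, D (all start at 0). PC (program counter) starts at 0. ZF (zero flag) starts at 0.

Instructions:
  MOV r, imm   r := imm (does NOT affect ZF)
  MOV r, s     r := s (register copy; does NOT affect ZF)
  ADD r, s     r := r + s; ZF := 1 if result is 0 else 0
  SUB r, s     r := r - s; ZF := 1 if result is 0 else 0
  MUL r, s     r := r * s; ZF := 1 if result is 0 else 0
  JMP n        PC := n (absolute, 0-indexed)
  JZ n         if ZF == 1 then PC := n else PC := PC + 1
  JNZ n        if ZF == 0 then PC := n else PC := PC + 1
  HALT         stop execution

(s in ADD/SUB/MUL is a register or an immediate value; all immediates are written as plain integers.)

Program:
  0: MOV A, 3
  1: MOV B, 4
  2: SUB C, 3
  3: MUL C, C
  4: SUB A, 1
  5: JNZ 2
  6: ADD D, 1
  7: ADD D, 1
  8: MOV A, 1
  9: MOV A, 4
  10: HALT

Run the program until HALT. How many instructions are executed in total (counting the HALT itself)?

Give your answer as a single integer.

Step 1: PC=0 exec 'MOV A, 3'. After: A=3 B=0 C=0 D=0 ZF=0 PC=1
Step 2: PC=1 exec 'MOV B, 4'. After: A=3 B=4 C=0 D=0 ZF=0 PC=2
Step 3: PC=2 exec 'SUB C, 3'. After: A=3 B=4 C=-3 D=0 ZF=0 PC=3
Step 4: PC=3 exec 'MUL C, C'. After: A=3 B=4 C=9 D=0 ZF=0 PC=4
Step 5: PC=4 exec 'SUB A, 1'. After: A=2 B=4 C=9 D=0 ZF=0 PC=5
Step 6: PC=5 exec 'JNZ 2'. After: A=2 B=4 C=9 D=0 ZF=0 PC=2
Step 7: PC=2 exec 'SUB C, 3'. After: A=2 B=4 C=6 D=0 ZF=0 PC=3
Step 8: PC=3 exec 'MUL C, C'. After: A=2 B=4 C=36 D=0 ZF=0 PC=4
Step 9: PC=4 exec 'SUB A, 1'. After: A=1 B=4 C=36 D=0 ZF=0 PC=5
Step 10: PC=5 exec 'JNZ 2'. After: A=1 B=4 C=36 D=0 ZF=0 PC=2
Step 11: PC=2 exec 'SUB C, 3'. After: A=1 B=4 C=33 D=0 ZF=0 PC=3
Step 12: PC=3 exec 'MUL C, C'. After: A=1 B=4 C=1089 D=0 ZF=0 PC=4
Step 13: PC=4 exec 'SUB A, 1'. After: A=0 B=4 C=1089 D=0 ZF=1 PC=5
Step 14: PC=5 exec 'JNZ 2'. After: A=0 B=4 C=1089 D=0 ZF=1 PC=6
Step 15: PC=6 exec 'ADD D, 1'. After: A=0 B=4 C=1089 D=1 ZF=0 PC=7
Step 16: PC=7 exec 'ADD D, 1'. After: A=0 B=4 C=1089 D=2 ZF=0 PC=8
Step 17: PC=8 exec 'MOV A, 1'. After: A=1 B=4 C=1089 D=2 ZF=0 PC=9
Step 18: PC=9 exec 'MOV A, 4'. After: A=4 B=4 C=1089 D=2 ZF=0 PC=10
Step 19: PC=10 exec 'HALT'. After: A=4 B=4 C=1089 D=2 ZF=0 PC=10 HALTED
Total instructions executed: 19

Answer: 19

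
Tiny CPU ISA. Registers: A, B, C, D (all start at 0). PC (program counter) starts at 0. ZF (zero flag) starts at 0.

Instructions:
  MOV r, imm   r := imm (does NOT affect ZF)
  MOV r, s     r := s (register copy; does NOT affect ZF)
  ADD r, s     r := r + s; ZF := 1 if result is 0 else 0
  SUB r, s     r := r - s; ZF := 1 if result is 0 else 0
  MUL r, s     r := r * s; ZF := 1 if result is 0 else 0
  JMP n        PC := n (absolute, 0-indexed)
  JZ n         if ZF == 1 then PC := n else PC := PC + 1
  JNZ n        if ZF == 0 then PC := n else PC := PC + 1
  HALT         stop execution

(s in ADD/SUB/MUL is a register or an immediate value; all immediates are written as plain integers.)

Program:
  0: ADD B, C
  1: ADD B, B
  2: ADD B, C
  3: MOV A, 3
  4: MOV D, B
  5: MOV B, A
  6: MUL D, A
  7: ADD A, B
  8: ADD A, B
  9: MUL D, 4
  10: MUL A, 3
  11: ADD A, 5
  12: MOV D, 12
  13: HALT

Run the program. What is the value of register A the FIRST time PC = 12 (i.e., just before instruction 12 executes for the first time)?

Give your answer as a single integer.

Step 1: PC=0 exec 'ADD B, C'. After: A=0 B=0 C=0 D=0 ZF=1 PC=1
Step 2: PC=1 exec 'ADD B, B'. After: A=0 B=0 C=0 D=0 ZF=1 PC=2
Step 3: PC=2 exec 'ADD B, C'. After: A=0 B=0 C=0 D=0 ZF=1 PC=3
Step 4: PC=3 exec 'MOV A, 3'. After: A=3 B=0 C=0 D=0 ZF=1 PC=4
Step 5: PC=4 exec 'MOV D, B'. After: A=3 B=0 C=0 D=0 ZF=1 PC=5
Step 6: PC=5 exec 'MOV B, A'. After: A=3 B=3 C=0 D=0 ZF=1 PC=6
Step 7: PC=6 exec 'MUL D, A'. After: A=3 B=3 C=0 D=0 ZF=1 PC=7
Step 8: PC=7 exec 'ADD A, B'. After: A=6 B=3 C=0 D=0 ZF=0 PC=8
Step 9: PC=8 exec 'ADD A, B'. After: A=9 B=3 C=0 D=0 ZF=0 PC=9
Step 10: PC=9 exec 'MUL D, 4'. After: A=9 B=3 C=0 D=0 ZF=1 PC=10
Step 11: PC=10 exec 'MUL A, 3'. After: A=27 B=3 C=0 D=0 ZF=0 PC=11
Step 12: PC=11 exec 'ADD A, 5'. After: A=32 B=3 C=0 D=0 ZF=0 PC=12
First time PC=12: A=32

32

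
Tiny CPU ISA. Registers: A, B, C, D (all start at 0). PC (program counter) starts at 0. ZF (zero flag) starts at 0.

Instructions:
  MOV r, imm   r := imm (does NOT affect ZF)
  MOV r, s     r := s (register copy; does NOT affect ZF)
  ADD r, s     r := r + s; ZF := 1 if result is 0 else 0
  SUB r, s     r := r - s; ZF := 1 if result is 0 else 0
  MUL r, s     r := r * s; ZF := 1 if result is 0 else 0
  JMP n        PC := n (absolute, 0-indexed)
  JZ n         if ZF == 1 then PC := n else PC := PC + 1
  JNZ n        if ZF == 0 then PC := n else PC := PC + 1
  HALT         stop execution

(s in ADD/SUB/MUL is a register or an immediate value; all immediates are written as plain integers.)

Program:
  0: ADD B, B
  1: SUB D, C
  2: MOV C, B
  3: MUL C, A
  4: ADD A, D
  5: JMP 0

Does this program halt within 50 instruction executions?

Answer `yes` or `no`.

Answer: no

Derivation:
Step 1: PC=0 exec 'ADD B, B'. After: A=0 B=0 C=0 D=0 ZF=1 PC=1
Step 2: PC=1 exec 'SUB D, C'. After: A=0 B=0 C=0 D=0 ZF=1 PC=2
Step 3: PC=2 exec 'MOV C, B'. After: A=0 B=0 C=0 D=0 ZF=1 PC=3
Step 4: PC=3 exec 'MUL C, A'. After: A=0 B=0 C=0 D=0 ZF=1 PC=4
Step 5: PC=4 exec 'ADD A, D'. After: A=0 B=0 C=0 D=0 ZF=1 PC=5
Step 6: PC=5 exec 'JMP 0'. After: A=0 B=0 C=0 D=0 ZF=1 PC=0
Step 7: PC=0 exec 'ADD B, B'. After: A=0 B=0 C=0 D=0 ZF=1 PC=1
State after step 7 equals state after step 1: the program is in a cycle of length 6 and will never halt.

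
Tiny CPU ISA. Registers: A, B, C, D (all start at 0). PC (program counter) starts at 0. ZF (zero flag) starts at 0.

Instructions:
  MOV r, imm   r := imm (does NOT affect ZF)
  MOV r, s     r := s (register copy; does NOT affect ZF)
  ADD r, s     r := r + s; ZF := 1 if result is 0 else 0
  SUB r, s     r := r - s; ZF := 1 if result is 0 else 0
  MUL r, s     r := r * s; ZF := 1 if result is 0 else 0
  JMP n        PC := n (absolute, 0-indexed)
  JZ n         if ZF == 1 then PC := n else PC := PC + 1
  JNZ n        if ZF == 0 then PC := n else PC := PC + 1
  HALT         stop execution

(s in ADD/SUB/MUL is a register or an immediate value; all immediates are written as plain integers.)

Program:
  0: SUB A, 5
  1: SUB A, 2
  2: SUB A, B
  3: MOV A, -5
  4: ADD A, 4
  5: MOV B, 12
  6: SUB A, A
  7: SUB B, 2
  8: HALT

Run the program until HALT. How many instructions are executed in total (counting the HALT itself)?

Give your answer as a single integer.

Answer: 9

Derivation:
Step 1: PC=0 exec 'SUB A, 5'. After: A=-5 B=0 C=0 D=0 ZF=0 PC=1
Step 2: PC=1 exec 'SUB A, 2'. After: A=-7 B=0 C=0 D=0 ZF=0 PC=2
Step 3: PC=2 exec 'SUB A, B'. After: A=-7 B=0 C=0 D=0 ZF=0 PC=3
Step 4: PC=3 exec 'MOV A, -5'. After: A=-5 B=0 C=0 D=0 ZF=0 PC=4
Step 5: PC=4 exec 'ADD A, 4'. After: A=-1 B=0 C=0 D=0 ZF=0 PC=5
Step 6: PC=5 exec 'MOV B, 12'. After: A=-1 B=12 C=0 D=0 ZF=0 PC=6
Step 7: PC=6 exec 'SUB A, A'. After: A=0 B=12 C=0 D=0 ZF=1 PC=7
Step 8: PC=7 exec 'SUB B, 2'. After: A=0 B=10 C=0 D=0 ZF=0 PC=8
Step 9: PC=8 exec 'HALT'. After: A=0 B=10 C=0 D=0 ZF=0 PC=8 HALTED
Total instructions executed: 9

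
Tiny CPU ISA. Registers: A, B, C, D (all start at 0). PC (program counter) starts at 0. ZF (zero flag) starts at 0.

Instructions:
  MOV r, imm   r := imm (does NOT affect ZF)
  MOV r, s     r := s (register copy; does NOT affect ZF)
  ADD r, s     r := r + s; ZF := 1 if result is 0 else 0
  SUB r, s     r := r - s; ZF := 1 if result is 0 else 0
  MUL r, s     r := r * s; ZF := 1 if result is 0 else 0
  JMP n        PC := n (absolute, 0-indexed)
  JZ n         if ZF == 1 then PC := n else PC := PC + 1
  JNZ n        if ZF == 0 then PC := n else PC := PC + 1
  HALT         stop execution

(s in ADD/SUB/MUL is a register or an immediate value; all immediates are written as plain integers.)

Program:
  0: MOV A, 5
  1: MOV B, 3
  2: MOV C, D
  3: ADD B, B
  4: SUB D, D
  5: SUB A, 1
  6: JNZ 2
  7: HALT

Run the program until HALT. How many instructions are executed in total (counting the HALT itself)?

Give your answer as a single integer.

Step 1: PC=0 exec 'MOV A, 5'. After: A=5 B=0 C=0 D=0 ZF=0 PC=1
Step 2: PC=1 exec 'MOV B, 3'. After: A=5 B=3 C=0 D=0 ZF=0 PC=2
Step 3: PC=2 exec 'MOV C, D'. After: A=5 B=3 C=0 D=0 ZF=0 PC=3
Step 4: PC=3 exec 'ADD B, B'. After: A=5 B=6 C=0 D=0 ZF=0 PC=4
Step 5: PC=4 exec 'SUB D, D'. After: A=5 B=6 C=0 D=0 ZF=1 PC=5
Step 6: PC=5 exec 'SUB A, 1'. After: A=4 B=6 C=0 D=0 ZF=0 PC=6
Step 7: PC=6 exec 'JNZ 2'. After: A=4 B=6 C=0 D=0 ZF=0 PC=2
Step 8: PC=2 exec 'MOV C, D'. After: A=4 B=6 C=0 D=0 ZF=0 PC=3
Step 9: PC=3 exec 'ADD B, B'. After: A=4 B=12 C=0 D=0 ZF=0 PC=4
Step 10: PC=4 exec 'SUB D, D'. After: A=4 B=12 C=0 D=0 ZF=1 PC=5
Step 11: PC=5 exec 'SUB A, 1'. After: A=3 B=12 C=0 D=0 ZF=0 PC=6
Step 12: PC=6 exec 'JNZ 2'. After: A=3 B=12 C=0 D=0 ZF=0 PC=2
Step 13: PC=2 exec 'MOV C, D'. After: A=3 B=12 C=0 D=0 ZF=0 PC=3
Step 14: PC=3 exec 'ADD B, B'. After: A=3 B=24 C=0 D=0 ZF=0 PC=4
Step 15: PC=4 exec 'SUB D, D'. After: A=3 B=24 C=0 D=0 ZF=1 PC=5
Step 16: PC=5 exec 'SUB A, 1'. After: A=2 B=24 C=0 D=0 ZF=0 PC=6
Step 17: PC=6 exec 'JNZ 2'. After: A=2 B=24 C=0 D=0 ZF=0 PC=2
Step 18: PC=2 exec 'MOV C, D'. After: A=2 B=24 C=0 D=0 ZF=0 PC=3
Step 19: PC=3 exec 'ADD B, B'. After: A=2 B=48 C=0 D=0 ZF=0 PC=4
Step 20: PC=4 exec 'SUB D, D'. After: A=2 B=48 C=0 D=0 ZF=1 PC=5
Step 21: PC=5 exec 'SUB A, 1'. After: A=1 B=48 C=0 D=0 ZF=0 PC=6
Step 22: PC=6 exec 'JNZ 2'. After: A=1 B=48 C=0 D=0 ZF=0 PC=2
Step 23: PC=2 exec 'MOV C, D'. After: A=1 B=48 C=0 D=0 ZF=0 PC=3
Step 24: PC=3 exec 'ADD B, B'. After: A=1 B=96 C=0 D=0 ZF=0 PC=4
Step 25: PC=4 exec 'SUB D, D'. After: A=1 B=96 C=0 D=0 ZF=1 PC=5
Step 26: PC=5 exec 'SUB A, 1'. After: A=0 B=96 C=0 D=0 ZF=1 PC=6
Step 27: PC=6 exec 'JNZ 2'. After: A=0 B=96 C=0 D=0 ZF=1 PC=7
Step 28: PC=7 exec 'HALT'. After: A=0 B=96 C=0 D=0 ZF=1 PC=7 HALTED
Total instructions executed: 28

Answer: 28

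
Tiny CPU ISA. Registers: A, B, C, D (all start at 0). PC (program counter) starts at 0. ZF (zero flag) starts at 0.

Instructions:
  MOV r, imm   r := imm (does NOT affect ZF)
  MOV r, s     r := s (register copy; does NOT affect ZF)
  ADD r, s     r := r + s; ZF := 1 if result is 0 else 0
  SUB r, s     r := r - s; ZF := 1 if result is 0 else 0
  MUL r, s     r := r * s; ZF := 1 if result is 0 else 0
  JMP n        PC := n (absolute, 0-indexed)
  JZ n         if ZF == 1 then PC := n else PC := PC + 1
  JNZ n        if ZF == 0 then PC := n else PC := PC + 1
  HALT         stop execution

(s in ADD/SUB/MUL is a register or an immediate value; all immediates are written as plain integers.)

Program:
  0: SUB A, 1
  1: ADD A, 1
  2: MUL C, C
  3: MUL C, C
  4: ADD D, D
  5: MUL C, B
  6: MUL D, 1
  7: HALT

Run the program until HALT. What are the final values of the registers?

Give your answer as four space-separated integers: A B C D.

Step 1: PC=0 exec 'SUB A, 1'. After: A=-1 B=0 C=0 D=0 ZF=0 PC=1
Step 2: PC=1 exec 'ADD A, 1'. After: A=0 B=0 C=0 D=0 ZF=1 PC=2
Step 3: PC=2 exec 'MUL C, C'. After: A=0 B=0 C=0 D=0 ZF=1 PC=3
Step 4: PC=3 exec 'MUL C, C'. After: A=0 B=0 C=0 D=0 ZF=1 PC=4
Step 5: PC=4 exec 'ADD D, D'. After: A=0 B=0 C=0 D=0 ZF=1 PC=5
Step 6: PC=5 exec 'MUL C, B'. After: A=0 B=0 C=0 D=0 ZF=1 PC=6
Step 7: PC=6 exec 'MUL D, 1'. After: A=0 B=0 C=0 D=0 ZF=1 PC=7
Step 8: PC=7 exec 'HALT'. After: A=0 B=0 C=0 D=0 ZF=1 PC=7 HALTED

Answer: 0 0 0 0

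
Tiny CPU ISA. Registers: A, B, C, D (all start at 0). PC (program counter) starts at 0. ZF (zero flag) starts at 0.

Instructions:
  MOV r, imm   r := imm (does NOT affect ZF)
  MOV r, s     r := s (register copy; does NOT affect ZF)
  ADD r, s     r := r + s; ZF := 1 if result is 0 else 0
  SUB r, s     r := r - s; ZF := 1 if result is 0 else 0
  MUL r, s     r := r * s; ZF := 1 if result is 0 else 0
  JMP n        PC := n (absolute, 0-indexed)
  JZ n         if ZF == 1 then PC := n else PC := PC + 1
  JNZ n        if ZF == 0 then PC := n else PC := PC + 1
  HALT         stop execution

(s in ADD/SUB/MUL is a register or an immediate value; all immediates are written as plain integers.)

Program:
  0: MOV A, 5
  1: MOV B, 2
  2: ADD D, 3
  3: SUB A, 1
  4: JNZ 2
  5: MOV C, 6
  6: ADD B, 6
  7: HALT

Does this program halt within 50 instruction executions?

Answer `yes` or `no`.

Step 1: PC=0 exec 'MOV A, 5'. After: A=5 B=0 C=0 D=0 ZF=0 PC=1
Step 2: PC=1 exec 'MOV B, 2'. After: A=5 B=2 C=0 D=0 ZF=0 PC=2
Step 3: PC=2 exec 'ADD D, 3'. After: A=5 B=2 C=0 D=3 ZF=0 PC=3
Step 4: PC=3 exec 'SUB A, 1'. After: A=4 B=2 C=0 D=3 ZF=0 PC=4
Step 5: PC=4 exec 'JNZ 2'. After: A=4 B=2 C=0 D=3 ZF=0 PC=2
Step 6: PC=2 exec 'ADD D, 3'. After: A=4 B=2 C=0 D=6 ZF=0 PC=3
Step 7: PC=3 exec 'SUB A, 1'. After: A=3 B=2 C=0 D=6 ZF=0 PC=4
Step 8: PC=4 exec 'JNZ 2'. After: A=3 B=2 C=0 D=6 ZF=0 PC=2
Step 9: PC=2 exec 'ADD D, 3'. After: A=3 B=2 C=0 D=9 ZF=0 PC=3
Step 10: PC=3 exec 'SUB A, 1'. After: A=2 B=2 C=0 D=9 ZF=0 PC=4
Step 11: PC=4 exec 'JNZ 2'. After: A=2 B=2 C=0 D=9 ZF=0 PC=2
Step 12: PC=2 exec 'ADD D, 3'. After: A=2 B=2 C=0 D=12 ZF=0 PC=3
Step 13: PC=3 exec 'SUB A, 1'. After: A=1 B=2 C=0 D=12 ZF=0 PC=4
Step 14: PC=4 exec 'JNZ 2'. After: A=1 B=2 C=0 D=12 ZF=0 PC=2
Step 15: PC=2 exec 'ADD D, 3'. After: A=1 B=2 C=0 D=15 ZF=0 PC=3
Step 16: PC=3 exec 'SUB A, 1'. After: A=0 B=2 C=0 D=15 ZF=1 PC=4
Step 17: PC=4 exec 'JNZ 2'. After: A=0 B=2 C=0 D=15 ZF=1 PC=5
Step 18: PC=5 exec 'MOV C, 6'. After: A=0 B=2 C=6 D=15 ZF=1 PC=6
Step 19: PC=6 exec 'ADD B, 6'. After: A=0 B=8 C=6 D=15 ZF=0 PC=7
Step 20: PC=7 exec 'HALT'. After: A=0 B=8 C=6 D=15 ZF=0 PC=7 HALTED

Answer: yes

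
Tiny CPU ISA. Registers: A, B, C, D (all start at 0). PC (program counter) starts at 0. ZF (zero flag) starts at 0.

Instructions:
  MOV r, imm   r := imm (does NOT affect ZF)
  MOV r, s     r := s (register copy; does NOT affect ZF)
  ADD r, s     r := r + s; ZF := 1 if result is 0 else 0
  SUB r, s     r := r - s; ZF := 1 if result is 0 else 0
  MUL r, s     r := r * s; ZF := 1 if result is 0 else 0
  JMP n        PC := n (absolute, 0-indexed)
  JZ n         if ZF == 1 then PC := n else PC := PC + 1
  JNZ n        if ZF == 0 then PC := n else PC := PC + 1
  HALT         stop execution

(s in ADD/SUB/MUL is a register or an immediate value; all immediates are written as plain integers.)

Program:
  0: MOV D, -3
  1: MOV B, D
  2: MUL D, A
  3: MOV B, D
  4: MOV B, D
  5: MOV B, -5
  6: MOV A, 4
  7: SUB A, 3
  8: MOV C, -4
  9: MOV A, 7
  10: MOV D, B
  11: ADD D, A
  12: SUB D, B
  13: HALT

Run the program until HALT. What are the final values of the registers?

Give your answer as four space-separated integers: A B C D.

Answer: 7 -5 -4 7

Derivation:
Step 1: PC=0 exec 'MOV D, -3'. After: A=0 B=0 C=0 D=-3 ZF=0 PC=1
Step 2: PC=1 exec 'MOV B, D'. After: A=0 B=-3 C=0 D=-3 ZF=0 PC=2
Step 3: PC=2 exec 'MUL D, A'. After: A=0 B=-3 C=0 D=0 ZF=1 PC=3
Step 4: PC=3 exec 'MOV B, D'. After: A=0 B=0 C=0 D=0 ZF=1 PC=4
Step 5: PC=4 exec 'MOV B, D'. After: A=0 B=0 C=0 D=0 ZF=1 PC=5
Step 6: PC=5 exec 'MOV B, -5'. After: A=0 B=-5 C=0 D=0 ZF=1 PC=6
Step 7: PC=6 exec 'MOV A, 4'. After: A=4 B=-5 C=0 D=0 ZF=1 PC=7
Step 8: PC=7 exec 'SUB A, 3'. After: A=1 B=-5 C=0 D=0 ZF=0 PC=8
Step 9: PC=8 exec 'MOV C, -4'. After: A=1 B=-5 C=-4 D=0 ZF=0 PC=9
Step 10: PC=9 exec 'MOV A, 7'. After: A=7 B=-5 C=-4 D=0 ZF=0 PC=10
Step 11: PC=10 exec 'MOV D, B'. After: A=7 B=-5 C=-4 D=-5 ZF=0 PC=11
Step 12: PC=11 exec 'ADD D, A'. After: A=7 B=-5 C=-4 D=2 ZF=0 PC=12
Step 13: PC=12 exec 'SUB D, B'. After: A=7 B=-5 C=-4 D=7 ZF=0 PC=13
Step 14: PC=13 exec 'HALT'. After: A=7 B=-5 C=-4 D=7 ZF=0 PC=13 HALTED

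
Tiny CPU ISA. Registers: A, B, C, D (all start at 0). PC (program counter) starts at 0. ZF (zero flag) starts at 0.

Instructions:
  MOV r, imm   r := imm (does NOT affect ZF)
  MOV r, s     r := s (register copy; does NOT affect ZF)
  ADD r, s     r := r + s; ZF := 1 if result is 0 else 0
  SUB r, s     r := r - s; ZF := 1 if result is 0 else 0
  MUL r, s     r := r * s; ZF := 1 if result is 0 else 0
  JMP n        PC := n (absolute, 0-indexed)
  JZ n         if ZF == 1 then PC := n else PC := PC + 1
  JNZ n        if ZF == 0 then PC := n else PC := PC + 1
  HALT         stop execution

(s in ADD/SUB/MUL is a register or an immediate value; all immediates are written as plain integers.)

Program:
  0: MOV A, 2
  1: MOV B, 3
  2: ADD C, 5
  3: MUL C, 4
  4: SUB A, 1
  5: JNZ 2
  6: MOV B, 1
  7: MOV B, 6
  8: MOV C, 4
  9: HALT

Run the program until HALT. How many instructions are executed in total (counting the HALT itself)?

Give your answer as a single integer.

Answer: 14

Derivation:
Step 1: PC=0 exec 'MOV A, 2'. After: A=2 B=0 C=0 D=0 ZF=0 PC=1
Step 2: PC=1 exec 'MOV B, 3'. After: A=2 B=3 C=0 D=0 ZF=0 PC=2
Step 3: PC=2 exec 'ADD C, 5'. After: A=2 B=3 C=5 D=0 ZF=0 PC=3
Step 4: PC=3 exec 'MUL C, 4'. After: A=2 B=3 C=20 D=0 ZF=0 PC=4
Step 5: PC=4 exec 'SUB A, 1'. After: A=1 B=3 C=20 D=0 ZF=0 PC=5
Step 6: PC=5 exec 'JNZ 2'. After: A=1 B=3 C=20 D=0 ZF=0 PC=2
Step 7: PC=2 exec 'ADD C, 5'. After: A=1 B=3 C=25 D=0 ZF=0 PC=3
Step 8: PC=3 exec 'MUL C, 4'. After: A=1 B=3 C=100 D=0 ZF=0 PC=4
Step 9: PC=4 exec 'SUB A, 1'. After: A=0 B=3 C=100 D=0 ZF=1 PC=5
Step 10: PC=5 exec 'JNZ 2'. After: A=0 B=3 C=100 D=0 ZF=1 PC=6
Step 11: PC=6 exec 'MOV B, 1'. After: A=0 B=1 C=100 D=0 ZF=1 PC=7
Step 12: PC=7 exec 'MOV B, 6'. After: A=0 B=6 C=100 D=0 ZF=1 PC=8
Step 13: PC=8 exec 'MOV C, 4'. After: A=0 B=6 C=4 D=0 ZF=1 PC=9
Step 14: PC=9 exec 'HALT'. After: A=0 B=6 C=4 D=0 ZF=1 PC=9 HALTED
Total instructions executed: 14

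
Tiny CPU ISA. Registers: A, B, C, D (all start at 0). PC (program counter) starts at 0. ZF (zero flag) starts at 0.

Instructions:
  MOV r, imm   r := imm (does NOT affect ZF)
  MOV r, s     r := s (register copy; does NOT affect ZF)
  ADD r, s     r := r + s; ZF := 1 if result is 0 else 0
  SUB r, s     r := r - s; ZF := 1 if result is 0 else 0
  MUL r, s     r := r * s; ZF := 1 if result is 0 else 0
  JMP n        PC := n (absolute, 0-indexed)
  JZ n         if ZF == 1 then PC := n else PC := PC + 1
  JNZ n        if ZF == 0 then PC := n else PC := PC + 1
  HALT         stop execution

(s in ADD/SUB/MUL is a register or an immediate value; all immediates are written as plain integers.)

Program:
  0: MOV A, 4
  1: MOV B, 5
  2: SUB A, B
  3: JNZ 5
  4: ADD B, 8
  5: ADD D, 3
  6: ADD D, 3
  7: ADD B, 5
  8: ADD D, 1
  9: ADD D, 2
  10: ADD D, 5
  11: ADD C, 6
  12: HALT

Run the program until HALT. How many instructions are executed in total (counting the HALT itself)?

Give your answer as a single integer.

Answer: 12

Derivation:
Step 1: PC=0 exec 'MOV A, 4'. After: A=4 B=0 C=0 D=0 ZF=0 PC=1
Step 2: PC=1 exec 'MOV B, 5'. After: A=4 B=5 C=0 D=0 ZF=0 PC=2
Step 3: PC=2 exec 'SUB A, B'. After: A=-1 B=5 C=0 D=0 ZF=0 PC=3
Step 4: PC=3 exec 'JNZ 5'. After: A=-1 B=5 C=0 D=0 ZF=0 PC=5
Step 5: PC=5 exec 'ADD D, 3'. After: A=-1 B=5 C=0 D=3 ZF=0 PC=6
Step 6: PC=6 exec 'ADD D, 3'. After: A=-1 B=5 C=0 D=6 ZF=0 PC=7
Step 7: PC=7 exec 'ADD B, 5'. After: A=-1 B=10 C=0 D=6 ZF=0 PC=8
Step 8: PC=8 exec 'ADD D, 1'. After: A=-1 B=10 C=0 D=7 ZF=0 PC=9
Step 9: PC=9 exec 'ADD D, 2'. After: A=-1 B=10 C=0 D=9 ZF=0 PC=10
Step 10: PC=10 exec 'ADD D, 5'. After: A=-1 B=10 C=0 D=14 ZF=0 PC=11
Step 11: PC=11 exec 'ADD C, 6'. After: A=-1 B=10 C=6 D=14 ZF=0 PC=12
Step 12: PC=12 exec 'HALT'. After: A=-1 B=10 C=6 D=14 ZF=0 PC=12 HALTED
Total instructions executed: 12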